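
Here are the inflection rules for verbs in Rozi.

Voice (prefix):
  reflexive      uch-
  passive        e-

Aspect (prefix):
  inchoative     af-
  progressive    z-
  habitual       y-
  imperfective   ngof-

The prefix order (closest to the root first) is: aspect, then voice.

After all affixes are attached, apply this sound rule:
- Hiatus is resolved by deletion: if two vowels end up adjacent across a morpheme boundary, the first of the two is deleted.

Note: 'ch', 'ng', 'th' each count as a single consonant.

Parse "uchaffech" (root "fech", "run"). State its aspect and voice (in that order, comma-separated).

inchoative, reflexive

Segment: uch-af-fech.
aspect: af- → inchoative.
voice: uch- → reflexive.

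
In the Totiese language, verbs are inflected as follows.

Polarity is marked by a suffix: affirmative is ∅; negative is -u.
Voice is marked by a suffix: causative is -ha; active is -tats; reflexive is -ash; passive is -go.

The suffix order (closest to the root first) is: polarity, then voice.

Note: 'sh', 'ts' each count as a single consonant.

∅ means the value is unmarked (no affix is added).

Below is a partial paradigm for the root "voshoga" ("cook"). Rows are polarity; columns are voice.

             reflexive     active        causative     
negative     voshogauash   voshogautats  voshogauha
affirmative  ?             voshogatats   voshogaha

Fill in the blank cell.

voshogaash

polarity = affirmative: zero marking, form stays voshoga.
Attach voice reflexive -ash → voshogaash.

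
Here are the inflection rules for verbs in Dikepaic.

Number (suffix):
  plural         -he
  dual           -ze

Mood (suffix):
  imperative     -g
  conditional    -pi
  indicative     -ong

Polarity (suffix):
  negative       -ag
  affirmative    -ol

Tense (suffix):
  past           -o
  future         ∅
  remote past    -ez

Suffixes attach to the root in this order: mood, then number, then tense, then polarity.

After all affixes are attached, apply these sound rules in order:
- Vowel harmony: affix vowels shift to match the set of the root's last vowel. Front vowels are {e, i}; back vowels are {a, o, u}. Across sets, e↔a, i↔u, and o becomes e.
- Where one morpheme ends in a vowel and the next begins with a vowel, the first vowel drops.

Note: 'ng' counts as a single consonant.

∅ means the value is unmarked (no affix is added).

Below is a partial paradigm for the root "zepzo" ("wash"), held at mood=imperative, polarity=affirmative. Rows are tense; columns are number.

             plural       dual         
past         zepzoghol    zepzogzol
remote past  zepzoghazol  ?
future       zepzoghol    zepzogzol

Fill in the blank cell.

zepzogzazol

Attach mood imperative -g → zepzog.
Attach number dual -ze → zepzogze.
Attach tense remote past -ez → zepzogzeez.
Attach polarity affirmative -ol → zepzogzeezol.
Apply vowel harmony: zepzogzeezol → zepzogzaazol.
Apply vowel deletion: zepzogzaazol → zepzogzazol.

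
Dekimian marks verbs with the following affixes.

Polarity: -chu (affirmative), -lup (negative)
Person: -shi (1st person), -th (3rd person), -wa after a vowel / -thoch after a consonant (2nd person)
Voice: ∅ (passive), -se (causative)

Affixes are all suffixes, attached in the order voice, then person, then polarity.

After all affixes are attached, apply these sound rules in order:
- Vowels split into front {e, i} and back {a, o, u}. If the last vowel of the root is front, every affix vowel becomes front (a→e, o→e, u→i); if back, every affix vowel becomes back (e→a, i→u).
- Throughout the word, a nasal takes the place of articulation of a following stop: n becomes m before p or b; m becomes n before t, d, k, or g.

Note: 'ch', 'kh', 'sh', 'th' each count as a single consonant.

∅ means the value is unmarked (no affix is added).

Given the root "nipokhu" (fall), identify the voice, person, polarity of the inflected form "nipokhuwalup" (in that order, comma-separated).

Segment: nipokhu-wa-lup.
voice: ∅ → passive.
person: -wa/thoch → 2nd person.
polarity: -lup → negative.

passive, 2nd person, negative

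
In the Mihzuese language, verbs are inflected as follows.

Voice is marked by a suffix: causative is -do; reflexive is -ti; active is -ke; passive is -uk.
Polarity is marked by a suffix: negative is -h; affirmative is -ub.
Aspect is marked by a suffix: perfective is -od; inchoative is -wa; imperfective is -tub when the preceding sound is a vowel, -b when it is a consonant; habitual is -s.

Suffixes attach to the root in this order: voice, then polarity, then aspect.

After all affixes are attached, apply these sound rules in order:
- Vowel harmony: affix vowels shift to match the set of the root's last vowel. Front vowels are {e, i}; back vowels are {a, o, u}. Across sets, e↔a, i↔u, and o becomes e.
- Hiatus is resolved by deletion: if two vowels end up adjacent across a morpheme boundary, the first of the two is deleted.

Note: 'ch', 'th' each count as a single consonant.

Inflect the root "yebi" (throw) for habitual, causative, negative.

Attach voice causative -do → yebido.
Attach polarity negative -h → yebidoh.
Attach aspect habitual -s → yebidohs.
Apply vowel harmony: yebidohs → yebidehs.
Vowel deletion: no change.

yebidehs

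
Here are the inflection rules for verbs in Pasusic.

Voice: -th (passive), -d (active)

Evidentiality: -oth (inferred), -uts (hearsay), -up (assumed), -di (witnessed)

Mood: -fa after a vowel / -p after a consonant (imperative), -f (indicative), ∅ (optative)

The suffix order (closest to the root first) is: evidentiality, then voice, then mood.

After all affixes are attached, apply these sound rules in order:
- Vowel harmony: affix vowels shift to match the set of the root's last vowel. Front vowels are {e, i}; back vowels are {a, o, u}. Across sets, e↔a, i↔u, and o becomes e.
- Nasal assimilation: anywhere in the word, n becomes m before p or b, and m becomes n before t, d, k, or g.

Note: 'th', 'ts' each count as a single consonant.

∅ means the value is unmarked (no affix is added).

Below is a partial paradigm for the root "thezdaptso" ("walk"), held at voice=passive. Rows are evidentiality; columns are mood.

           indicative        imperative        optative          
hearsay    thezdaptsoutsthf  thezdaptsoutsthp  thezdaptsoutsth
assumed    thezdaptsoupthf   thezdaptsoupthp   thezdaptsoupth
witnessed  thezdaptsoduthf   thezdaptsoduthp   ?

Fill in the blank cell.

Attach evidentiality witnessed -di → thezdaptsodi.
Attach voice passive -th → thezdaptsodith.
mood = optative: zero marking, form stays thezdaptsodith.
Apply vowel harmony: thezdaptsodith → thezdaptsoduth.
Nasal assimilation: no change.

thezdaptsoduth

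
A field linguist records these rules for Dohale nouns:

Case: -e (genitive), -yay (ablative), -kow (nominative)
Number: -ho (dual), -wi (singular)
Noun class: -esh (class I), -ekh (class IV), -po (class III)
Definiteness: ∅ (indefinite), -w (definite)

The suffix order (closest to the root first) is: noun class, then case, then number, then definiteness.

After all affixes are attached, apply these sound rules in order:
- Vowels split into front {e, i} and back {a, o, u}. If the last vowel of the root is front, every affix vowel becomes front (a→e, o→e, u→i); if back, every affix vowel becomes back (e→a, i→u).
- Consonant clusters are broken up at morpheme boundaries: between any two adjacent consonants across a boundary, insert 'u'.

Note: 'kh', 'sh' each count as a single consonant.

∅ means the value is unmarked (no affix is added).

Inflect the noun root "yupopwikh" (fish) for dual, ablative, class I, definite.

Attach noun class class I -esh → yupopwikhesh.
Attach case ablative -yay → yupopwikheshyay.
Attach number dual -ho → yupopwikheshyayho.
Attach definiteness definite -w → yupopwikheshyayhow.
Apply vowel harmony: yupopwikheshyayhow → yupopwikheshyeyhew.
Apply epenthesis: yupopwikheshyeyhew → yupopwikheshuyeyuhew.

yupopwikheshuyeyuhew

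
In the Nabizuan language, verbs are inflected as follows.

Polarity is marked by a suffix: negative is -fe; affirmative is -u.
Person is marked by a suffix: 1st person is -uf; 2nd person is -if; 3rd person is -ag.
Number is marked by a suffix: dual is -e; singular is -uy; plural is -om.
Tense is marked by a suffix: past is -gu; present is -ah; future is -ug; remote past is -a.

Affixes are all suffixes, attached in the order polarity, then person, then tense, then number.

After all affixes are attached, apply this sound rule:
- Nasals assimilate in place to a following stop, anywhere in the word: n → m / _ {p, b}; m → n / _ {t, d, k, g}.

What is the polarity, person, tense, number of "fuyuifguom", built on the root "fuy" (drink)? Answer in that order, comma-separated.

Segment: fuy-u-if-gu-om.
polarity: -u → affirmative.
person: -if → 2nd person.
tense: -gu → past.
number: -om → plural.

affirmative, 2nd person, past, plural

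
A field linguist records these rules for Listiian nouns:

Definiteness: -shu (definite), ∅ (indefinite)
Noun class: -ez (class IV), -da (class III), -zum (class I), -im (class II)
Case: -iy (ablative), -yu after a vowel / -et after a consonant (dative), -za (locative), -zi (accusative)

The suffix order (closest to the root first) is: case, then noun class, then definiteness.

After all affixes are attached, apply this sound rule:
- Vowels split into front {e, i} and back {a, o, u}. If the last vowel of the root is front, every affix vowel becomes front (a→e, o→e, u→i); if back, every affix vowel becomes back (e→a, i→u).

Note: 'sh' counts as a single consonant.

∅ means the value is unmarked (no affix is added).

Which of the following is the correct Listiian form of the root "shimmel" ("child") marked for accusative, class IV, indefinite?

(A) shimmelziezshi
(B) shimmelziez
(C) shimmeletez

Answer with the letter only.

B

Attach case accusative -zi → shimmelzi.
Attach noun class class IV -ez → shimmelziez.
definiteness = indefinite: zero marking, form stays shimmelziez.
Vowel harmony: no change.
So the correct form is shimmelziez, option (B).
(A) shimmelziezshi is wrong: it uses definite instead of indefinite for definiteness.
(C) shimmeletez is wrong: it uses dative instead of accusative for case.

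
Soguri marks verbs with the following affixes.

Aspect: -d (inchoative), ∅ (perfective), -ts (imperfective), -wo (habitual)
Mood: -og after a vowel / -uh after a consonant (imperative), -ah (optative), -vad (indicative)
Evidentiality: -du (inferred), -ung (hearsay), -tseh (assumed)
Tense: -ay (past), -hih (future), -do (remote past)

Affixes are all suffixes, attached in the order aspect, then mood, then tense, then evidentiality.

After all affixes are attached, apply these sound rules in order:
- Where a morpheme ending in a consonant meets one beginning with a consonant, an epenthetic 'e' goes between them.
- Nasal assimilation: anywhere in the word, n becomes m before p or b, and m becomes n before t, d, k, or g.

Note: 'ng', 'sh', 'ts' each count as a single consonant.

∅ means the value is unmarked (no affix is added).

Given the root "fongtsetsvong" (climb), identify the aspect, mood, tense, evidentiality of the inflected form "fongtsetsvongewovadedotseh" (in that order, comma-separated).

Segment: fongtsetsvong-wo-vad-do-tseh.
aspect: -wo → habitual.
mood: -vad → indicative.
tense: -do → remote past.
evidentiality: -tseh → assumed.

habitual, indicative, remote past, assumed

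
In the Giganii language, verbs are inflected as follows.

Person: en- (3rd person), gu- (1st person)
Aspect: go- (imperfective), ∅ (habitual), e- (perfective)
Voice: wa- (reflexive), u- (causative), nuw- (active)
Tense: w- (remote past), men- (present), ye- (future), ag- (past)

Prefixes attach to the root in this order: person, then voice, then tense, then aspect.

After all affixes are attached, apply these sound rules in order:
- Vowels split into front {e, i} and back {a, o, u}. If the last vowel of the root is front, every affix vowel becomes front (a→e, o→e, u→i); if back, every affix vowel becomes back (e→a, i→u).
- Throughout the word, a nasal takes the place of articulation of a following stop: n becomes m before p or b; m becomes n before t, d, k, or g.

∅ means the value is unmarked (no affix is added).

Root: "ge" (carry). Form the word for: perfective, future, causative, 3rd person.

Attach person 3rd person en- → enge.
Attach voice causative u- → uenge.
Attach tense future ye- → yeuenge.
Attach aspect perfective e- → eyeuenge.
Apply vowel harmony: eyeuenge → eyeienge.
Nasal assimilation: no change.

eyeienge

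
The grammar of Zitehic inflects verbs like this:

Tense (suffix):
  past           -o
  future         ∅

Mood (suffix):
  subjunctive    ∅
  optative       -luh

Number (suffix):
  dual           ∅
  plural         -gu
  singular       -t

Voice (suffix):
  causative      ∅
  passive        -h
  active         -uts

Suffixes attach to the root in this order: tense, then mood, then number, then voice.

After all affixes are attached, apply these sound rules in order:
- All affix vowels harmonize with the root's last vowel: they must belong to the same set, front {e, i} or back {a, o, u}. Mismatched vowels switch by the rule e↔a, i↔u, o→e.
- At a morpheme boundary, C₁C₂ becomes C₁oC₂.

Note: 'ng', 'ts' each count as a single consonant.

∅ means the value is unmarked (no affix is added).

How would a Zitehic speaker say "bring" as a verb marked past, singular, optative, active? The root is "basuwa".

basuwaoluhotuts

Attach tense past -o → basuwao.
Attach mood optative -luh → basuwaoluh.
Attach number singular -t → basuwaoluht.
Attach voice active -uts → basuwaoluhtuts.
Vowel harmony: no change.
Apply epenthesis: basuwaoluhtuts → basuwaoluhotuts.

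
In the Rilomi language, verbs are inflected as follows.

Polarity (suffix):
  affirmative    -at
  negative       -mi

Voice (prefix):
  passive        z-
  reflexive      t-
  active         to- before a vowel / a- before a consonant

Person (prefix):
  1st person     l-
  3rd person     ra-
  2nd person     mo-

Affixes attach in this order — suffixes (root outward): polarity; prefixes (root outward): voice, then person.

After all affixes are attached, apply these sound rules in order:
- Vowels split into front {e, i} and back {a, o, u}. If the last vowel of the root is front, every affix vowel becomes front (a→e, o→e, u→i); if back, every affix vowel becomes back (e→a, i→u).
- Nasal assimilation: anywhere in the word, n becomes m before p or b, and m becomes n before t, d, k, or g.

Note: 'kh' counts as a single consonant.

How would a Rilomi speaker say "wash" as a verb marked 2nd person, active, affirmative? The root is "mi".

Attach voice active a- (before consonant 'm') → ami.
Attach polarity affirmative -at → amiat.
Attach person 2nd person mo- → moamiat.
Apply vowel harmony: moamiat → meemiet.
Nasal assimilation: no change.

meemiet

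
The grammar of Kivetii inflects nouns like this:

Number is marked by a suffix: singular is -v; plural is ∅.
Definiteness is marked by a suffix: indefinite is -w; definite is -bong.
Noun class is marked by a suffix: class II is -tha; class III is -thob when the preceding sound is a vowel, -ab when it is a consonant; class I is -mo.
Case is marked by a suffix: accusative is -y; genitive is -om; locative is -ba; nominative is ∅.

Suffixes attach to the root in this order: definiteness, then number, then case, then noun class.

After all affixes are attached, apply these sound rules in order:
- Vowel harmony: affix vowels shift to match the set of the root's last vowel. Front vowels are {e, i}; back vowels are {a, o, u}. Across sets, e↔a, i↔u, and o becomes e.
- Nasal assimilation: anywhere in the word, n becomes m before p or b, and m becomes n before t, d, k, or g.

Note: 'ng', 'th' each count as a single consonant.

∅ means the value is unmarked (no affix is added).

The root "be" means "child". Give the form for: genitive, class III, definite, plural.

Attach definiteness definite -bong → bebong.
number = plural: zero marking, form stays bebong.
Attach case genitive -om → bebongom.
Attach noun class class III -ab (after consonant 'm') → bebongomab.
Apply vowel harmony: bebongomab → bebengemeb.
Nasal assimilation: no change.

bebengemeb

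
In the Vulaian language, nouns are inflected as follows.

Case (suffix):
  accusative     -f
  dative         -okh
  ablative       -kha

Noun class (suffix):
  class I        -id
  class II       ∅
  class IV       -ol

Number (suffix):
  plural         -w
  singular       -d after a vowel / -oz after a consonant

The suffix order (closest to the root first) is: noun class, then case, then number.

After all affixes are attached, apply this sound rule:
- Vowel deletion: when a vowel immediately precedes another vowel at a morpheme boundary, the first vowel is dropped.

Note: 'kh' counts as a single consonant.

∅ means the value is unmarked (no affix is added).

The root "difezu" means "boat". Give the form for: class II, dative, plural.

noun class = class II: zero marking, form stays difezu.
Attach case dative -okh → difezuokh.
Attach number plural -w → difezuokhw.
Apply vowel deletion: difezuokhw → difezokhw.

difezokhw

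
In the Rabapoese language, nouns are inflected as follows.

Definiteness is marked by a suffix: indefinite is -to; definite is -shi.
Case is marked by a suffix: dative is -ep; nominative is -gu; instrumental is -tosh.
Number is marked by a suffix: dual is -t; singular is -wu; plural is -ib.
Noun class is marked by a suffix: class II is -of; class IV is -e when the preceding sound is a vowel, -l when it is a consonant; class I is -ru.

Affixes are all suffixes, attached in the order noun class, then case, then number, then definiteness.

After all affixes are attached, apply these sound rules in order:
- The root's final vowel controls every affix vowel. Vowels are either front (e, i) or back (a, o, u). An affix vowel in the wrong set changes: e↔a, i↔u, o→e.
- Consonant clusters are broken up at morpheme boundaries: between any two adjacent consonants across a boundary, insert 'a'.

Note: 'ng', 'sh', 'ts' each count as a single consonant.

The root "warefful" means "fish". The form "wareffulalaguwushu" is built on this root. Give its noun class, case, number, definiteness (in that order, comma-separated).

class IV, nominative, singular, definite

Segment: warefful-l-gu-wu-shi.
noun class: -e/l → class IV.
case: -gu → nominative.
number: -wu → singular.
definiteness: -shi → definite.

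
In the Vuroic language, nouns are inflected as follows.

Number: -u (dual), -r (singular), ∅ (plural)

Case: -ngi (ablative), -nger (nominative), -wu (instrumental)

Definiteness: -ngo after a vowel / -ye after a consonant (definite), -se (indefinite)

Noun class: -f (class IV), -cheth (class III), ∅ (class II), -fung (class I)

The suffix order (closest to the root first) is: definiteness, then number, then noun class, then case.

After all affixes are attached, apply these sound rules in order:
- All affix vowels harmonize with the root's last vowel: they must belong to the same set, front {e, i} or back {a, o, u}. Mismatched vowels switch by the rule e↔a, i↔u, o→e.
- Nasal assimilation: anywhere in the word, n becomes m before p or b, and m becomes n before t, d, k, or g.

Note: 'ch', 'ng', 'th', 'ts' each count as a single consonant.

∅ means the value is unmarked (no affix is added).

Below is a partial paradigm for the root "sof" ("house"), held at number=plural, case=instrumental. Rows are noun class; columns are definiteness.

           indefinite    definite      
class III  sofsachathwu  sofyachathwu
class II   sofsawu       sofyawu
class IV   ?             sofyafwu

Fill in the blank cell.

Attach definiteness indefinite -se → sofse.
number = plural: zero marking, form stays sofse.
Attach noun class class IV -f → sofsef.
Attach case instrumental -wu → sofsefwu.
Apply vowel harmony: sofsefwu → sofsafwu.
Nasal assimilation: no change.

sofsafwu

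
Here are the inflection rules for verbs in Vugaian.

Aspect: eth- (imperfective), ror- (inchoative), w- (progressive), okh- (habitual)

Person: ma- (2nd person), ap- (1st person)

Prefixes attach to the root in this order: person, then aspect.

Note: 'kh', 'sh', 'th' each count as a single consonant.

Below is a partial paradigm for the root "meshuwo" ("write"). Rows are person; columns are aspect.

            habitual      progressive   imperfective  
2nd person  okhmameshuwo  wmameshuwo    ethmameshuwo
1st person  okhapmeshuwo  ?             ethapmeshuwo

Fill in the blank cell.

Attach person 1st person ap- → apmeshuwo.
Attach aspect progressive w- → wapmeshuwo.

wapmeshuwo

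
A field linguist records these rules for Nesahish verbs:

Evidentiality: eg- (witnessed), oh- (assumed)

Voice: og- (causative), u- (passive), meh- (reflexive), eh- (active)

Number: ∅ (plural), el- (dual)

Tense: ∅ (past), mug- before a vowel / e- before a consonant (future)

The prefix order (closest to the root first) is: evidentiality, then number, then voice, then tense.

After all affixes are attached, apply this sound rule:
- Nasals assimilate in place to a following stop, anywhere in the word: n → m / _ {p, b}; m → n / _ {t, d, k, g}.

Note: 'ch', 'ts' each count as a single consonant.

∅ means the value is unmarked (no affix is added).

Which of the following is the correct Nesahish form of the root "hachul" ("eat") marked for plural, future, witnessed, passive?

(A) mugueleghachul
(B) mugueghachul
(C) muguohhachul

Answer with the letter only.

B

Attach evidentiality witnessed eg- → eghachul.
number = plural: zero marking, form stays eghachul.
Attach voice passive u- → ueghachul.
Attach tense future mug- (before vowel 'u') → mugueghachul.
Nasal assimilation: no change.
So the correct form is mugueghachul, option (B).
(A) mugueleghachul is wrong: it uses dual instead of plural for number.
(C) muguohhachul is wrong: it uses assumed instead of witnessed for evidentiality.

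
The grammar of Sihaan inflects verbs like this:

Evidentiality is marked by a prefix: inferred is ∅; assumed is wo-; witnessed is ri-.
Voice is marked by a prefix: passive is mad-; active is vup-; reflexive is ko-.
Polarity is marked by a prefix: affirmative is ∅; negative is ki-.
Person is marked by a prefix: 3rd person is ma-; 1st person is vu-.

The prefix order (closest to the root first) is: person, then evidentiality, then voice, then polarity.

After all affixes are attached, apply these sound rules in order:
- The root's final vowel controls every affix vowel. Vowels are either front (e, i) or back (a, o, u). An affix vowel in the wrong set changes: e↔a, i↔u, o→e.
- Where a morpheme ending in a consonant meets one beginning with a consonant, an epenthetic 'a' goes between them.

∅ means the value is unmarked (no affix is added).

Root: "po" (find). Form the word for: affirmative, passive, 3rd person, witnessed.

Attach person 3rd person ma- → mapo.
Attach evidentiality witnessed ri- → rimapo.
Attach voice passive mad- → madrimapo.
polarity = affirmative: zero marking, form stays madrimapo.
Apply vowel harmony: madrimapo → madrumapo.
Apply epenthesis: madrumapo → madarumapo.

madarumapo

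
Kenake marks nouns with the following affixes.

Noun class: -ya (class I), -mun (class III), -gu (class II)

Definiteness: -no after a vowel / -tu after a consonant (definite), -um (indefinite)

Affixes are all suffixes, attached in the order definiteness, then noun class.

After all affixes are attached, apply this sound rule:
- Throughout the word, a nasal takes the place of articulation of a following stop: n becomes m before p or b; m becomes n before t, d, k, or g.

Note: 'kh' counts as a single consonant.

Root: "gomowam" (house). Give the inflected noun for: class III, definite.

Attach definiteness definite -tu (after consonant 'm') → gomowamtu.
Attach noun class class III -mun → gomowamtumun.
Apply nasal assimilation: gomowamtumun → gomowantumun.

gomowantumun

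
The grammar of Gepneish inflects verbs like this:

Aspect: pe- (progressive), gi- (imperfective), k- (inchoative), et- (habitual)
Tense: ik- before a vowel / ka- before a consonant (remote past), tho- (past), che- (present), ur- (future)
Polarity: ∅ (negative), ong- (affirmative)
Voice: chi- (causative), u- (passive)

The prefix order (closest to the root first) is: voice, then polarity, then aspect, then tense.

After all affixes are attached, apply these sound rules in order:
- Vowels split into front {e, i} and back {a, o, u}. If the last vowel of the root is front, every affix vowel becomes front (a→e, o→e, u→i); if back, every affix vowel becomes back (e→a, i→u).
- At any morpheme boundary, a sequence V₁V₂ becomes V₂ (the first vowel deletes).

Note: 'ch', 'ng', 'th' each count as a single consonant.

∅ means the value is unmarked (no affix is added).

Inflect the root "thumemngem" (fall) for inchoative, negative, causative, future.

irkchithumemngem

Attach voice causative chi- → chithumemngem.
polarity = negative: zero marking, form stays chithumemngem.
Attach aspect inchoative k- → kchithumemngem.
Attach tense future ur- → urkchithumemngem.
Apply vowel harmony: urkchithumemngem → irkchithumemngem.
Vowel deletion: no change.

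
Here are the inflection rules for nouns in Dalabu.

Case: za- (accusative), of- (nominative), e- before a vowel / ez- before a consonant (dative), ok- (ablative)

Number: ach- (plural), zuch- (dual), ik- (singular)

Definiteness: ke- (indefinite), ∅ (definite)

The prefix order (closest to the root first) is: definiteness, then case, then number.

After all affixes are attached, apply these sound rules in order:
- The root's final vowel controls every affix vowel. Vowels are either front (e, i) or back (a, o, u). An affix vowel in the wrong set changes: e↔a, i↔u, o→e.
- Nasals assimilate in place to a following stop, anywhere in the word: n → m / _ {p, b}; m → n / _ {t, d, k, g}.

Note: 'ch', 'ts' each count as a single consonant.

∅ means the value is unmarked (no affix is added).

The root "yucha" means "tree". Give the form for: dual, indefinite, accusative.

Attach definiteness indefinite ke- → keyucha.
Attach case accusative za- → zakeyucha.
Attach number dual zuch- → zuchzakeyucha.
Apply vowel harmony: zuchzakeyucha → zuchzakayucha.
Nasal assimilation: no change.

zuchzakayucha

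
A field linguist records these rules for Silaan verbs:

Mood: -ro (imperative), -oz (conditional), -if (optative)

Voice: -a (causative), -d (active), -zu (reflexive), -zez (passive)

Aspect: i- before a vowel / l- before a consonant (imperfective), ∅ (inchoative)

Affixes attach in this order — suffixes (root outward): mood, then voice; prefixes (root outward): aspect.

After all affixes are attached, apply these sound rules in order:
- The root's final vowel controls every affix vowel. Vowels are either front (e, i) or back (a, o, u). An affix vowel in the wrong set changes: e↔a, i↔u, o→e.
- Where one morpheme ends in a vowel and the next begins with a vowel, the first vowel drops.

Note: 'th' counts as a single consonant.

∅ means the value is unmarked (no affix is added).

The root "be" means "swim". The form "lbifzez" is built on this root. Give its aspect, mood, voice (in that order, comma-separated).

imperfective, optative, passive

Segment: l-be-if-zez.
aspect: i/l- → imperfective.
mood: -if → optative.
voice: -zez → passive.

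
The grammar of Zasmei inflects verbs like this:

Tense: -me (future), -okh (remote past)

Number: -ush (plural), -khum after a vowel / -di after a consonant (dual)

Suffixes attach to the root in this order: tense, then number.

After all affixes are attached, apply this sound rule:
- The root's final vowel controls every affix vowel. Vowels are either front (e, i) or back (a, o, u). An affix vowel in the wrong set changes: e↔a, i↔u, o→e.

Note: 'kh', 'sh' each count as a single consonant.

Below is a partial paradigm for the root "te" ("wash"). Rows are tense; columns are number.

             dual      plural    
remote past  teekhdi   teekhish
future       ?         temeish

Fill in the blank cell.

temekhim

Attach tense future -me → teme.
Attach number dual -khum (after vowel 'e') → temekhum.
Apply vowel harmony: temekhum → temekhim.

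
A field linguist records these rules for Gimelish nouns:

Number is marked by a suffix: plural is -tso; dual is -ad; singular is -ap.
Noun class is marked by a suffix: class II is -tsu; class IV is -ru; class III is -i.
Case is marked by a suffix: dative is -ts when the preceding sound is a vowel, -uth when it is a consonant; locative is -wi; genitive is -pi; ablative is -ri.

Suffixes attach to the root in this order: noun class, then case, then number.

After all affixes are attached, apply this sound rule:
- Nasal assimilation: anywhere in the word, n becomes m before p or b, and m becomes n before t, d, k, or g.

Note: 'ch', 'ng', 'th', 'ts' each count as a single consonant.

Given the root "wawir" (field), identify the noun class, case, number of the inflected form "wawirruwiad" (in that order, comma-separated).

class IV, locative, dual

Segment: wawir-ru-wi-ad.
noun class: -ru → class IV.
case: -wi → locative.
number: -ad → dual.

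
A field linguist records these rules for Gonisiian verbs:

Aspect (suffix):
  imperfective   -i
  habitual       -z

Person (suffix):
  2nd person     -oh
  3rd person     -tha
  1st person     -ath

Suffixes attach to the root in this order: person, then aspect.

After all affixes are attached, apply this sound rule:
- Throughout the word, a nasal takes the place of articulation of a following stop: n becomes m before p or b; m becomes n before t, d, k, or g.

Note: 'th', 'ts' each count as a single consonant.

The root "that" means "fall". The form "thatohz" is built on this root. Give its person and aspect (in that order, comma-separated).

2nd person, habitual

Segment: that-oh-z.
person: -oh → 2nd person.
aspect: -z → habitual.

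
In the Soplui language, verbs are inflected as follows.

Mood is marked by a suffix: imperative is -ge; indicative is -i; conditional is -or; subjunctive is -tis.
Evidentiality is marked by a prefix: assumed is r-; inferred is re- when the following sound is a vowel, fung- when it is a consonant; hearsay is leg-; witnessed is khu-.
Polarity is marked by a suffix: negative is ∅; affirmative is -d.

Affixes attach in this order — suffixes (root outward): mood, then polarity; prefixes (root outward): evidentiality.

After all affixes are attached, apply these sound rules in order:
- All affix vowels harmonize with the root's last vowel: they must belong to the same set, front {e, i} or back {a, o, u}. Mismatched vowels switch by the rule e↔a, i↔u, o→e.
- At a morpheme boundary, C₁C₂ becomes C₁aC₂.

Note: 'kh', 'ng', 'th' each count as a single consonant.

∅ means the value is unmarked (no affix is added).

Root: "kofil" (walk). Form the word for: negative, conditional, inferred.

fingakofiler

Attach mood conditional -or → kofilor.
Attach evidentiality inferred fung- (before consonant 'k') → fungkofilor.
polarity = negative: zero marking, form stays fungkofilor.
Apply vowel harmony: fungkofilor → fingkofiler.
Apply epenthesis: fingkofiler → fingakofiler.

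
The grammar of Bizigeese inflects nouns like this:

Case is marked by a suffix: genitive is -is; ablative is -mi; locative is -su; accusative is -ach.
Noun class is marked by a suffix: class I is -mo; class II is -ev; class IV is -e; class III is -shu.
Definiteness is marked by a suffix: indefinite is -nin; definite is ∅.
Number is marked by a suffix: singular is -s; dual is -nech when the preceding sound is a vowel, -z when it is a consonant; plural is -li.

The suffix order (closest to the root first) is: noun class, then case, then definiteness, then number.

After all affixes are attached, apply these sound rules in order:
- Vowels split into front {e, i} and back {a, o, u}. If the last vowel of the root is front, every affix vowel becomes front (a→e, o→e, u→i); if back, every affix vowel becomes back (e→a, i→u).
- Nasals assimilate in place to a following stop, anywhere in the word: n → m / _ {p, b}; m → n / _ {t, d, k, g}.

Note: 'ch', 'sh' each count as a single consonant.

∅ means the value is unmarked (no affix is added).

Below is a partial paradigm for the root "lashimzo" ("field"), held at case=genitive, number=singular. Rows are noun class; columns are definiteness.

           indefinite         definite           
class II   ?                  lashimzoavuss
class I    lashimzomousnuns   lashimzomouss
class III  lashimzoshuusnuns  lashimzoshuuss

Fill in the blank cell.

Attach noun class class II -ev → lashimzoev.
Attach case genitive -is → lashimzoevis.
Attach definiteness indefinite -nin → lashimzoevisnin.
Attach number singular -s → lashimzoevisnins.
Apply vowel harmony: lashimzoevisnins → lashimzoavusnuns.
Nasal assimilation: no change.

lashimzoavusnuns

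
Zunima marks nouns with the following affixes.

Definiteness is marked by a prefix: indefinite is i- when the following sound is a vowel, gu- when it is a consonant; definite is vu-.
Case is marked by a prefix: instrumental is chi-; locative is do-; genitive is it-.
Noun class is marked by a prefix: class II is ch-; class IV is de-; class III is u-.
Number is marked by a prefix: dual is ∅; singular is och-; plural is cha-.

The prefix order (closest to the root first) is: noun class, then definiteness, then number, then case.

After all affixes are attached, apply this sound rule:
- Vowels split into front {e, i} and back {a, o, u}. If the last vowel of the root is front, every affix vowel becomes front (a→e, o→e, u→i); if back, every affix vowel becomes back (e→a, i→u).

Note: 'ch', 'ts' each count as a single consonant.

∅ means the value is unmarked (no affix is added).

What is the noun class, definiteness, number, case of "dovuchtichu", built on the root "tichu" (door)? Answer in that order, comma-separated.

Segment: do-vu-ch-tichu.
noun class: ch- → class II.
definiteness: vu- → definite.
number: ∅ → dual.
case: do- → locative.

class II, definite, dual, locative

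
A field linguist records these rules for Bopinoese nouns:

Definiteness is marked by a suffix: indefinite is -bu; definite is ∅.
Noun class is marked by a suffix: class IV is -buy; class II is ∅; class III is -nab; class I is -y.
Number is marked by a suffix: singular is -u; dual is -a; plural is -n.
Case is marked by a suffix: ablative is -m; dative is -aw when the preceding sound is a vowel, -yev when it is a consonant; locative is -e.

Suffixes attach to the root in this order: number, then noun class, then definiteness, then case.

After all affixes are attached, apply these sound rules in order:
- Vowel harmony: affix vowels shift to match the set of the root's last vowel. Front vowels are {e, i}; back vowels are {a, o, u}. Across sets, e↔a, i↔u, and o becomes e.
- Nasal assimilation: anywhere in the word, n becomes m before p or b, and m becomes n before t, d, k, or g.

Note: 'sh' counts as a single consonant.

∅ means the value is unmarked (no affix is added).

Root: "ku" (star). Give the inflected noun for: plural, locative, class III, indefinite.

Attach number plural -n → kun.
Attach noun class class III -nab → kunnab.
Attach definiteness indefinite -bu → kunnabbu.
Attach case locative -e → kunnabbue.
Apply vowel harmony: kunnabbue → kunnabbua.
Nasal assimilation: no change.

kunnabbua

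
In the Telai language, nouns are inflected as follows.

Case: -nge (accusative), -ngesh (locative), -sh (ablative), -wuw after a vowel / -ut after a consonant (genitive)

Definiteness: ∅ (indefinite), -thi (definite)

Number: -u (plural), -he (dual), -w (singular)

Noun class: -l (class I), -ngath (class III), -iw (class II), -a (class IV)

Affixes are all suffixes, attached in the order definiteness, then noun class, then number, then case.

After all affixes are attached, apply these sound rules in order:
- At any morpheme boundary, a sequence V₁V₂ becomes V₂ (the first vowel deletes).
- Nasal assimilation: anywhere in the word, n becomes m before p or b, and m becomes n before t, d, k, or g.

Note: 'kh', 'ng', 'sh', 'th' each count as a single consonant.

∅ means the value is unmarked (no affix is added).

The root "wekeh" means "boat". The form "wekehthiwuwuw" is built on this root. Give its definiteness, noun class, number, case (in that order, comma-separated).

definite, class II, plural, genitive

Segment: wekeh-thi-iw-u-wuw.
definiteness: -thi → definite.
noun class: -iw → class II.
number: -u → plural.
case: -wuw/ut → genitive.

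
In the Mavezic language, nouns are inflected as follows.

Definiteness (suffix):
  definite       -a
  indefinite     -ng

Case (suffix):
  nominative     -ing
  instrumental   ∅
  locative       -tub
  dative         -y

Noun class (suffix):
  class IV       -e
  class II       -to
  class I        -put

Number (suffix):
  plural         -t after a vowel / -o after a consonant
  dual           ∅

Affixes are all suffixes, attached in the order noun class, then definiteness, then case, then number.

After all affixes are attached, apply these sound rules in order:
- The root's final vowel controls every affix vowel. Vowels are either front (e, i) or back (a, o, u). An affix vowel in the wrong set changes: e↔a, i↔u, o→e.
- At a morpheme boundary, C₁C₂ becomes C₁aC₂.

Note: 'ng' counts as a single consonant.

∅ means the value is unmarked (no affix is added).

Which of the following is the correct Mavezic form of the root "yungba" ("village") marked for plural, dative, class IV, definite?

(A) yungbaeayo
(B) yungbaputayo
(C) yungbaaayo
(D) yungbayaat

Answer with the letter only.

C

Attach noun class class IV -e → yungbae.
Attach definiteness definite -a → yungbaea.
Attach case dative -y → yungbaeay.
Attach number plural -o (after consonant 'y') → yungbaeayo.
Apply vowel harmony: yungbaeayo → yungbaaayo.
Epenthesis: no change.
So the correct form is yungbaaayo, option (C).
(A) yungbaeayo is wrong: it fails to apply the sound rule(s).
(B) yungbaputayo is wrong: it uses class I instead of class IV for noun class.
(D) yungbayaat is wrong: it has the affixes in the wrong order.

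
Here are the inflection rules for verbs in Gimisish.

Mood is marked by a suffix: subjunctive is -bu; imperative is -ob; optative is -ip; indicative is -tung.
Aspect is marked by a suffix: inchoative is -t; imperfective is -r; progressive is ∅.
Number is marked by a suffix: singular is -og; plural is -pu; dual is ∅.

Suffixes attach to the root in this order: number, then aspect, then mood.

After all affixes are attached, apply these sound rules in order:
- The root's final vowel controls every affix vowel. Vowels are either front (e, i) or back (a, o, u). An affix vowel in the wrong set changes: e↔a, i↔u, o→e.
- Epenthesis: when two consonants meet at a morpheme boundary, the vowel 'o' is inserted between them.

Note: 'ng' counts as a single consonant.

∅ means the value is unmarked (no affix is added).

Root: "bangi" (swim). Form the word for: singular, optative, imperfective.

bangiegorip

Attach number singular -og → bangiog.
Attach aspect imperfective -r → bangiogr.
Attach mood optative -ip → bangiogrip.
Apply vowel harmony: bangiogrip → bangiegrip.
Apply epenthesis: bangiegrip → bangiegorip.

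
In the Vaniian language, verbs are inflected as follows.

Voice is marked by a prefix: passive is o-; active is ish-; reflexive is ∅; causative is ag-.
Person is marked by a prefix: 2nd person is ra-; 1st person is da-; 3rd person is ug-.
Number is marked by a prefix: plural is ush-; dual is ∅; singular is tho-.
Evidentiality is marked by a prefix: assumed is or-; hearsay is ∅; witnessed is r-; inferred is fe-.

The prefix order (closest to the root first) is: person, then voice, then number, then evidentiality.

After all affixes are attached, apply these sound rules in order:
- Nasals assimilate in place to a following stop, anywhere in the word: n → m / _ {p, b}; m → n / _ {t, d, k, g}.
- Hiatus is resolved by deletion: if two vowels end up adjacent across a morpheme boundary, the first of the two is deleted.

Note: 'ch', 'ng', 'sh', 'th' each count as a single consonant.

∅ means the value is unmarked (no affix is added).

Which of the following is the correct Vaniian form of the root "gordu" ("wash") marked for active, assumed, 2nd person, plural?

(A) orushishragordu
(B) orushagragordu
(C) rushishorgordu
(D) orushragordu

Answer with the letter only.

A

Attach person 2nd person ra- → ragordu.
Attach voice active ish- → ishragordu.
Attach number plural ush- → ushishragordu.
Attach evidentiality assumed or- → orushishragordu.
Nasal assimilation: no change.
Vowel deletion: no change.
So the correct form is orushishragordu, option (A).
(C) rushishorgordu is wrong: it has the affixes in the wrong order.
(D) orushragordu is wrong: it uses reflexive instead of active for voice.
(B) orushagragordu is wrong: it uses causative instead of active for voice.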